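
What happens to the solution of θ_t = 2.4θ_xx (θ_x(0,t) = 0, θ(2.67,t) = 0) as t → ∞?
θ → 0. Heat escapes through the Dirichlet boundary.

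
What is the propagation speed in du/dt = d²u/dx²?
Infinite. The heat equation is parabolic, not hyperbolic, so disturbances propagate instantly.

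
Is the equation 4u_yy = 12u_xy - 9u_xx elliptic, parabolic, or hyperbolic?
Rewriting in standard form: 9u_xx - 12u_xy + 4u_yy = 0. Computing B² - 4AC with A = 9, B = -12, C = 4: discriminant = 0 (zero). Answer: parabolic.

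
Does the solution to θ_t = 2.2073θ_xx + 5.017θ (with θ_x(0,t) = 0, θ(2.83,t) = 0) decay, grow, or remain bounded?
θ grows unboundedly. Reaction dominates diffusion (r=5.017 > κπ²/(4L²)≈0.68); solution grows exponentially.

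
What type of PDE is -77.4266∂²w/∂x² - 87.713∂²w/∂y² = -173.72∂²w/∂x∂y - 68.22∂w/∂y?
Rewriting in standard form: -77.4266∂²w/∂x² + 173.72∂²w/∂x∂y - 87.713∂²w/∂y² + 68.22∂w/∂y = 0. With A = -77.4266, B = 173.72, C = -87.713, the discriminant is 3013.3609368. This is a hyperbolic PDE.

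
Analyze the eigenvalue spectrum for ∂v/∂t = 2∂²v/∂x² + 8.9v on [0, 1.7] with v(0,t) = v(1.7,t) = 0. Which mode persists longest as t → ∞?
Eigenvalues: λₙ = 2n²π²/1.7² - 8.9.
First three modes:
  n=1: λ₁ = 2π²/1.7² - 8.9 ≈ -2.07
  n=2: λ₂ = 8π²/1.7² - 8.9 ≈ 18.421
  n=3: λ₃ = 18π²/1.7² - 8.9 ≈ 52.572
Since 2π²/1.7² ≈ 6.83 < 8.9, λ₁ < 0.
The n=1 mode grows fastest (−λₙ is largest for n=1) → dominates.
Asymptotic: v ~ c₁ sin(πx/1.7) e^{2.07t} (exponential growth at rate −λ₁ ≈ 2.07).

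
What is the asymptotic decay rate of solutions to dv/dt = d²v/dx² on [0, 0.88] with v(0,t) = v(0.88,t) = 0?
Eigenvalues: λₙ = n²π²/0.88².
First three modes:
  n=1: λ₁ = π²/0.88² ≈ 12.745
  n=2: λ₂ = 4π²/0.88² ≈ 50.979 (4× faster decay)
  n=3: λ₃ = 9π²/0.88² ≈ 114.704 (9× faster decay)
As t → ∞, higher modes decay exponentially faster. The n=1 mode dominates: v ~ c₁ sin(πx/0.88) e^{-λ₁t}.
Decay rate: λ₁ = π²/0.88² ≈ 12.745.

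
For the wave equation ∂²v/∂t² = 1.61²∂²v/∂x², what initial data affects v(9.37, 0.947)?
Domain of dependence: [7.84533, 10.89467]. Signals travel at speed 1.61, so data within |x - 9.37| ≤ 1.61·0.947 = 1.52467 can reach the point.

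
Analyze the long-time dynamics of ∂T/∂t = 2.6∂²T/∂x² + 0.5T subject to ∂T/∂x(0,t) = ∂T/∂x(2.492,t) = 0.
Long-time behavior: T grows unboundedly. With Neumann BCs the constant mode has diffusion eigenvalue 0, so any r > 0 makes it grow like e^(0.5t); solution grows exponentially.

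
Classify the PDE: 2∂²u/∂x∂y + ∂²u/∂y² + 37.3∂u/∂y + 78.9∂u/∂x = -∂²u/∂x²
Rewriting in standard form: ∂²u/∂x² + 2∂²u/∂x∂y + ∂²u/∂y² + 78.9∂u/∂x + 37.3∂u/∂y = 0. A = 1, B = 2, C = 1. Discriminant B² - 4AC = 0. Since 0 = 0, parabolic.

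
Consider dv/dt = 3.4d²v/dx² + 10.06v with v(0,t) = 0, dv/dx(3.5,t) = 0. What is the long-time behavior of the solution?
As t → ∞, v grows unboundedly. Reaction dominates diffusion (r=10.06 > κπ²/(4L²)≈0.68); solution grows exponentially.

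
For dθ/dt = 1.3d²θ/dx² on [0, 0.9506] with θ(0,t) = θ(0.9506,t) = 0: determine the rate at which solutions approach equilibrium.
Eigenvalues: λₙ = 1.3n²π²/0.9506².
First three modes:
  n=1: λ₁ = 1.3π²/0.9506² ≈ 14.199
  n=2: λ₂ = 5.2π²/0.9506² ≈ 56.795 (4× faster decay)
  n=3: λ₃ = 11.7π²/0.9506² ≈ 127.788 (9× faster decay)
As t → ∞, higher modes decay exponentially faster. The n=1 mode dominates: θ ~ c₁ sin(πx/0.9506) e^{-λ₁t}.
Decay rate: λ₁ = 1.3π²/0.9506² ≈ 14.199.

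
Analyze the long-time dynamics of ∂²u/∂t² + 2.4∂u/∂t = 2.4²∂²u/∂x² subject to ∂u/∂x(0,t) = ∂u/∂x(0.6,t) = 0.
Long-time behavior: u → constant (steady state). Damping (γ=2.4) dissipates the nonconstant modes; with Neumann BCs the spatial average obeys M''+γM'=0 and tends to a finite limit.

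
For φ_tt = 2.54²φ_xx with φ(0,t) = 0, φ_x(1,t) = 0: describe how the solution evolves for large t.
φ oscillates (no decay). Energy is conserved; the solution oscillates indefinitely as standing waves.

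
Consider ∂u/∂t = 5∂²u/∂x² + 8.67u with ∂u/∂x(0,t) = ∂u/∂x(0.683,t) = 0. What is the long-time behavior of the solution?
As t → ∞, u grows unboundedly. With Neumann BCs the constant mode has diffusion eigenvalue 0, so any r > 0 makes it grow like e^(8.67t); solution grows exponentially.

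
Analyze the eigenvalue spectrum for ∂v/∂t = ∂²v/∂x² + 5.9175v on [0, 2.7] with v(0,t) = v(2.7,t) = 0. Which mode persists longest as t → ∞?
Eigenvalues: λₙ = n²π²/2.7² - 5.9175.
First three modes:
  n=1: λ₁ = π²/2.7² - 5.9175 ≈ -4.564
  n=2: λ₂ = 4π²/2.7² - 5.9175 ≈ -0.502
  n=3: λ₃ = 9π²/2.7² - 5.9175 ≈ 6.267
Since π²/2.7² ≈ 1.354 < 5.9175, λ₁ < 0.
The n=1 mode grows fastest (−λₙ is largest for n=1) → dominates.
Asymptotic: v ~ c₁ sin(πx/2.7) e^{4.564t} (exponential growth at rate −λ₁ ≈ 4.564).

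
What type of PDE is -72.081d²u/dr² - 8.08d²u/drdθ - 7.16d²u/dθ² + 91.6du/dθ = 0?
With A = -72.081, B = -8.08, C = -7.16, the discriminant is -1999.11344. This is an elliptic PDE.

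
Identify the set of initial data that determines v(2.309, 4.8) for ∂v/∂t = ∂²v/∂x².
The entire real line. The heat equation has infinite propagation speed: any initial disturbance instantly affects all points (though exponentially small far away).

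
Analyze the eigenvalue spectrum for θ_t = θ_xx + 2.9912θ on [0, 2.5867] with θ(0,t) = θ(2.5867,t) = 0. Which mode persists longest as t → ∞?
Eigenvalues: λₙ = n²π²/2.5867² - 2.9912.
First three modes:
  n=1: λ₁ = π²/2.5867² - 2.9912 ≈ -1.516
  n=2: λ₂ = 4π²/2.5867² - 2.9912 ≈ 2.909
  n=3: λ₃ = 9π²/2.5867² - 2.9912 ≈ 10.284
Since π²/2.5867² ≈ 1.475 < 2.9912, λ₁ < 0.
The n=1 mode grows fastest (−λₙ is largest for n=1) → dominates.
Asymptotic: θ ~ c₁ sin(πx/2.5867) e^{1.516t} (exponential growth at rate −λ₁ ≈ 1.516).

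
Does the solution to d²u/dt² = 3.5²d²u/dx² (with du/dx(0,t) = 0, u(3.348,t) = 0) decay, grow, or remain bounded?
u oscillates (no decay). Energy is conserved; the solution oscillates indefinitely as standing waves.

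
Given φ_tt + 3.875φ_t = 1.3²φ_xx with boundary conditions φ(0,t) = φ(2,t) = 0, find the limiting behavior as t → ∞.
φ → 0. Damping (γ=3.875) dissipates energy; oscillations decay exponentially.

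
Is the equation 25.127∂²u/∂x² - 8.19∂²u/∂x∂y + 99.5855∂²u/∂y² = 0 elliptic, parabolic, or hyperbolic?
Computing B² - 4AC with A = 25.127, B = -8.19, C = 99.5855: discriminant = -9942.063334 (negative). Answer: elliptic.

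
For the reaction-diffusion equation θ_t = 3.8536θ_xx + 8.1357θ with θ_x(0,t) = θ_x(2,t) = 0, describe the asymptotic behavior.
θ grows unboundedly. With Neumann BCs the constant mode has diffusion eigenvalue 0, so any r > 0 makes it grow like e^(8.1357t); solution grows exponentially.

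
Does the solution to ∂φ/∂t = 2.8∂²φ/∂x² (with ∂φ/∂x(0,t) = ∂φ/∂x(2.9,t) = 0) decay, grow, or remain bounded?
φ → constant (steady state). Heat is conserved (no flux at boundaries); solution approaches the spatial average.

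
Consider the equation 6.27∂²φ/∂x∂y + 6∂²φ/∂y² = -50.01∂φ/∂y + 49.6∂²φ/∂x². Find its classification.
Rewriting in standard form: -49.6∂²φ/∂x² + 6.27∂²φ/∂x∂y + 6∂²φ/∂y² + 50.01∂φ/∂y = 0. Hyperbolic. (A = -49.6, B = 6.27, C = 6 gives B² - 4AC = 1229.7129.)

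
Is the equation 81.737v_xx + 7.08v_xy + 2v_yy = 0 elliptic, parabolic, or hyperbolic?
Computing B² - 4AC with A = 81.737, B = 7.08, C = 2: discriminant = -603.7696 (negative). Answer: elliptic.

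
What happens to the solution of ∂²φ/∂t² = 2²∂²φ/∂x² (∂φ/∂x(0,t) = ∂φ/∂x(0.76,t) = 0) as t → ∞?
φ oscillates about a mean that drifts linearly in t (generically unbounded; no decay). There is no damping, so the nonconstant modes persist as standing waves (energy conserved, no decay). But with Neumann conditions at both ends the constant mode has eigenvalue 0: the spatial mean M(t) of φ satisfies M'' = 0, so M(t) = M(0) + M'(0)·t. Unless the initial velocity has zero mean (∫φ_t(x,0)dx = 0), the solution grows linearly in t (unbounded, though not exponentially); if it does have zero mean, the solution stays bounded and simply oscillates.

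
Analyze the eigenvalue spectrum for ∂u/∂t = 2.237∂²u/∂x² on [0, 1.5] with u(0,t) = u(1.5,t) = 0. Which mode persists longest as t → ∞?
Eigenvalues: λₙ = 2.237n²π²/1.5².
First three modes:
  n=1: λ₁ = 2.237π²/1.5² ≈ 9.813
  n=2: λ₂ = 8.948π²/1.5² ≈ 39.25 (4× faster decay)
  n=3: λ₃ = 20.133π²/1.5² ≈ 88.313 (9× faster decay)
As t → ∞, higher modes decay exponentially faster. The n=1 mode dominates: u ~ c₁ sin(πx/1.5) e^{-λ₁t}.
Decay rate: λ₁ = 2.237π²/1.5² ≈ 9.813.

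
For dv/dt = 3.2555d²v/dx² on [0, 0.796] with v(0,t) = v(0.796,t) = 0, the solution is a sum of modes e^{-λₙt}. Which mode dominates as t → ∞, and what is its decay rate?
Eigenvalues: λₙ = 3.2555n²π²/0.796².
First three modes:
  n=1: λ₁ = 3.2555π²/0.796² ≈ 50.71
  n=2: λ₂ = 13.022π²/0.796² ≈ 202.839 (4× faster decay)
  n=3: λ₃ = 29.2995π²/0.796² ≈ 456.388 (9× faster decay)
As t → ∞, higher modes decay exponentially faster. The n=1 mode dominates: v ~ c₁ sin(πx/0.796) e^{-λ₁t}.
Decay rate: λ₁ = 3.2555π²/0.796² ≈ 50.71.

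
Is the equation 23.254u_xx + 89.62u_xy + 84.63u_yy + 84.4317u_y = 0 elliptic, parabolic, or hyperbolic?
Computing B² - 4AC with A = 23.254, B = 89.62, C = 84.63: discriminant = 159.80032 (positive). Answer: hyperbolic.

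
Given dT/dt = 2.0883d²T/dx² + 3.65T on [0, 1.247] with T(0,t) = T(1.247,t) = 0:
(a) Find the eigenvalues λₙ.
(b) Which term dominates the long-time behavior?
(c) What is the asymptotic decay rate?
Eigenvalues: λₙ = 2.0883n²π²/1.247² - 3.65.
First three modes:
  n=1: λ₁ = 2.0883π²/1.247² - 3.65 ≈ 9.604
  n=2: λ₂ = 8.3532π²/1.247² - 3.65 ≈ 49.368
  n=3: λ₃ = 18.7947π²/1.247² - 3.65 ≈ 115.64
Since 2.0883π²/1.247² ≈ 13.254 > 3.65, all λₙ > 0.
The n=1 mode decays slowest → dominates as t → ∞.
Asymptotic: T ~ c₁ sin(πx/1.247) e^{-λ₁t} with decay rate λ₁ ≈ 9.604.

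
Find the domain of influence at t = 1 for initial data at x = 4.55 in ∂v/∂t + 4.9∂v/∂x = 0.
At x = 9.45. The characteristic carries data from (4.55, 0) to (9.45, 1).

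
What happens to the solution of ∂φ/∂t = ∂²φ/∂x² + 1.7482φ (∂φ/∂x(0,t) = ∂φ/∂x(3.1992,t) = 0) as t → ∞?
φ grows unboundedly. With Neumann BCs the constant mode has diffusion eigenvalue 0, so any r > 0 makes it grow like e^(1.7482t); solution grows exponentially.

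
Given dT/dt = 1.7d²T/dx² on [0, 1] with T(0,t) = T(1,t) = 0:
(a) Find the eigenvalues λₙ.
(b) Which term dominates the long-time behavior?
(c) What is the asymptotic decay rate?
Eigenvalues: λₙ = 1.7n²π².
First three modes:
  n=1: λ₁ = 1.7π² ≈ 16.778
  n=2: λ₂ = 6.8π² ≈ 67.113 (4× faster decay)
  n=3: λ₃ = 15.3π² ≈ 151.005 (9× faster decay)
As t → ∞, higher modes decay exponentially faster. The n=1 mode dominates: T ~ c₁ sin(πx) e^{-λ₁t}.
Decay rate: λ₁ = 1.7π² ≈ 16.778.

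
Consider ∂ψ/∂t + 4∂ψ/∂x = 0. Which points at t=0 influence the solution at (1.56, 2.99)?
A single point: x = -10.4. The characteristic through (1.56, 2.99) is x - 4t = const, so x = 1.56 - 4·2.99 = -10.4.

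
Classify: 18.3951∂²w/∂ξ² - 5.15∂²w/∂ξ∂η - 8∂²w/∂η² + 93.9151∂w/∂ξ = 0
Hyperbolic (discriminant = 615.1657).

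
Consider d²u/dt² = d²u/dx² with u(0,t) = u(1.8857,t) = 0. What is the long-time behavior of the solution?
As t → ∞, u oscillates (no decay). Energy is conserved; the solution oscillates indefinitely as standing waves.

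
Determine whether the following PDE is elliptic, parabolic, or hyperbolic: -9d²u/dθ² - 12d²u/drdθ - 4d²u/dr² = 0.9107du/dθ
Rewriting in standard form: -4d²u/dr² - 12d²u/drdθ - 9d²u/dθ² - 0.9107du/dθ = 0. Coefficients: A = -4, B = -12, C = -9. B² - 4AC = 0, which is zero, so the equation is parabolic.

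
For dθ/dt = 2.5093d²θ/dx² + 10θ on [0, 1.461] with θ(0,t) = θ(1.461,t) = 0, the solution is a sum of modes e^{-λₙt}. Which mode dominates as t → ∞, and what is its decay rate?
Eigenvalues: λₙ = 2.5093n²π²/1.461² - 10.
First three modes:
  n=1: λ₁ = 2.5093π²/1.461² - 10 ≈ 1.603
  n=2: λ₂ = 10.0372π²/1.461² - 10 ≈ 36.41
  n=3: λ₃ = 22.5837π²/1.461² - 10 ≈ 94.423
Since 2.5093π²/1.461² ≈ 11.603 > 10, all λₙ > 0.
The n=1 mode decays slowest → dominates as t → ∞.
Asymptotic: θ ~ c₁ sin(πx/1.461) e^{-λ₁t} with decay rate λ₁ ≈ 1.603.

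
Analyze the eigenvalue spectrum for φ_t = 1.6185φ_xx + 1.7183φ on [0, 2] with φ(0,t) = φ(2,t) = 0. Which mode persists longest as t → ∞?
Eigenvalues: λₙ = 1.6185n²π²/2² - 1.7183.
First three modes:
  n=1: λ₁ = 1.6185π²/2² - 1.7183 ≈ 2.275
  n=2: λ₂ = 6.474π²/2² - 1.7183 ≈ 14.256
  n=3: λ₃ = 14.5665π²/2² - 1.7183 ≈ 34.223
Since 1.6185π²/2² ≈ 3.993 > 1.7183, all λₙ > 0.
The n=1 mode decays slowest → dominates as t → ∞.
Asymptotic: φ ~ c₁ sin(πx/2) e^{-λ₁t} with decay rate λ₁ ≈ 2.275.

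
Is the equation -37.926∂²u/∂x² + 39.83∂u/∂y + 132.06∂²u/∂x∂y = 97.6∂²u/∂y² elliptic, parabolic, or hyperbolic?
Rewriting in standard form: -37.926∂²u/∂x² + 132.06∂²u/∂x∂y - 97.6∂²u/∂y² + 39.83∂u/∂y = 0. Computing B² - 4AC with A = -37.926, B = 132.06, C = -97.6: discriminant = 2633.5332 (positive). Answer: hyperbolic.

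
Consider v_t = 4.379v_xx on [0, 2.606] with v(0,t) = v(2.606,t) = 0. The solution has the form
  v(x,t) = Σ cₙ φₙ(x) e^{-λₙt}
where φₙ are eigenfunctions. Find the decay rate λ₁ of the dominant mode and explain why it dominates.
Eigenvalues: λₙ = 4.379n²π²/2.606².
First three modes:
  n=1: λ₁ = 4.379π²/2.606² ≈ 6.364
  n=2: λ₂ = 17.516π²/2.606² ≈ 25.456 (4× faster decay)
  n=3: λ₃ = 39.411π²/2.606² ≈ 57.275 (9× faster decay)
As t → ∞, higher modes decay exponentially faster. The n=1 mode dominates: v ~ c₁ sin(πx/2.606) e^{-λ₁t}.
Decay rate: λ₁ = 4.379π²/2.606² ≈ 6.364.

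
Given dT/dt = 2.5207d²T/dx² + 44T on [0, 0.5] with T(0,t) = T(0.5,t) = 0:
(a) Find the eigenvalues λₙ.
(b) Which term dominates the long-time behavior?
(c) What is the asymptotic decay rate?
Eigenvalues: λₙ = 2.5207n²π²/0.5² - 44.
First three modes:
  n=1: λ₁ = 2.5207π²/0.5² - 44 ≈ 55.513
  n=2: λ₂ = 10.0828π²/0.5² - 44 ≈ 354.053
  n=3: λ₃ = 22.6863π²/0.5² - 44 ≈ 851.619
Since 2.5207π²/0.5² ≈ 99.513 > 44, all λₙ > 0.
The n=1 mode decays slowest → dominates as t → ∞.
Asymptotic: T ~ c₁ sin(πx/0.5) e^{-λ₁t} with decay rate λ₁ ≈ 55.513.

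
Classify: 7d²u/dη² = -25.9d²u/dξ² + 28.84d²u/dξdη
Rewriting in standard form: 25.9d²u/dξ² - 28.84d²u/dξdη + 7d²u/dη² = 0. Hyperbolic (discriminant = 106.5456).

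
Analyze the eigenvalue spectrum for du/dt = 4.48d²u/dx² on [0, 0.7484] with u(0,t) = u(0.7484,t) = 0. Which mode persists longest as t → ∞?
Eigenvalues: λₙ = 4.48n²π²/0.7484².
First three modes:
  n=1: λ₁ = 4.48π²/0.7484² ≈ 78.942
  n=2: λ₂ = 17.92π²/0.7484² ≈ 315.77 (4× faster decay)
  n=3: λ₃ = 40.32π²/0.7484² ≈ 710.481 (9× faster decay)
As t → ∞, higher modes decay exponentially faster. The n=1 mode dominates: u ~ c₁ sin(πx/0.7484) e^{-λ₁t}.
Decay rate: λ₁ = 4.48π²/0.7484² ≈ 78.942.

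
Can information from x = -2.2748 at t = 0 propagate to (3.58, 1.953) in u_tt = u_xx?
No. The domain of dependence is [1.627, 5.533], and -2.2748 is outside this interval.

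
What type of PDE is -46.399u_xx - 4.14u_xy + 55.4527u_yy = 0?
With A = -46.399, B = -4.14, C = 55.4527, the discriminant is 10308.9389092. This is a hyperbolic PDE.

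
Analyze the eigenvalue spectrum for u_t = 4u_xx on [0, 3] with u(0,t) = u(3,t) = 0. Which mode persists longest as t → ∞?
Eigenvalues: λₙ = 4n²π²/3².
First three modes:
  n=1: λ₁ = 4π²/3² ≈ 4.386
  n=2: λ₂ = 16π²/3² ≈ 17.546 (4× faster decay)
  n=3: λ₃ = 36π²/3² ≈ 39.478 (9× faster decay)
As t → ∞, higher modes decay exponentially faster. The n=1 mode dominates: u ~ c₁ sin(πx/3) e^{-λ₁t}.
Decay rate: λ₁ = 4π²/3² ≈ 4.386.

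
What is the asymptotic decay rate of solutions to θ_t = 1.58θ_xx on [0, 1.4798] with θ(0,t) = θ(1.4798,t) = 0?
Eigenvalues: λₙ = 1.58n²π²/1.4798².
First three modes:
  n=1: λ₁ = 1.58π²/1.4798² ≈ 7.121
  n=2: λ₂ = 6.32π²/1.4798² ≈ 28.485 (4× faster decay)
  n=3: λ₃ = 14.22π²/1.4798² ≈ 64.09 (9× faster decay)
As t → ∞, higher modes decay exponentially faster. The n=1 mode dominates: θ ~ c₁ sin(πx/1.4798) e^{-λ₁t}.
Decay rate: λ₁ = 1.58π²/1.4798² ≈ 7.121.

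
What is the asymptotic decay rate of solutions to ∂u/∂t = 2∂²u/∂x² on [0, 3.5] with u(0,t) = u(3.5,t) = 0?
Eigenvalues: λₙ = 2n²π²/3.5².
First three modes:
  n=1: λ₁ = 2π²/3.5² ≈ 1.611
  n=2: λ₂ = 8π²/3.5² ≈ 6.445 (4× faster decay)
  n=3: λ₃ = 18π²/3.5² ≈ 14.502 (9× faster decay)
As t → ∞, higher modes decay exponentially faster. The n=1 mode dominates: u ~ c₁ sin(πx/3.5) e^{-λ₁t}.
Decay rate: λ₁ = 2π²/3.5² ≈ 1.611.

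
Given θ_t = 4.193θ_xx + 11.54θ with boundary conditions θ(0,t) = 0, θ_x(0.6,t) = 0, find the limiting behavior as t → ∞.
θ → 0. Diffusion dominates reaction (r=11.54 < κπ²/(4L²)≈28.74); solution decays.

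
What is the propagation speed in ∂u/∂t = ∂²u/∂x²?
Infinite. The heat equation is parabolic, not hyperbolic, so disturbances propagate instantly.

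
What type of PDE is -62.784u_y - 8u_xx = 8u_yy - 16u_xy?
Rewriting in standard form: -8u_xx + 16u_xy - 8u_yy - 62.784u_y = 0. With A = -8, B = 16, C = -8, the discriminant is 0. This is a parabolic PDE.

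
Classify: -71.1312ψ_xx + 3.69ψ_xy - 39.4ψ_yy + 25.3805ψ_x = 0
Elliptic (discriminant = -11196.66102).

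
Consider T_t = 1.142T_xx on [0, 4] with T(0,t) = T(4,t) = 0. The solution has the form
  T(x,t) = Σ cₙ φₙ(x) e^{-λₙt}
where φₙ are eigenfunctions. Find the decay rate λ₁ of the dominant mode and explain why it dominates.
Eigenvalues: λₙ = 1.142n²π²/4².
First three modes:
  n=1: λ₁ = 1.142π²/4² ≈ 0.704
  n=2: λ₂ = 4.568π²/4² ≈ 2.818 (4× faster decay)
  n=3: λ₃ = 10.278π²/4² ≈ 6.34 (9× faster decay)
As t → ∞, higher modes decay exponentially faster. The n=1 mode dominates: T ~ c₁ sin(πx/4) e^{-λ₁t}.
Decay rate: λ₁ = 1.142π²/4² ≈ 0.704.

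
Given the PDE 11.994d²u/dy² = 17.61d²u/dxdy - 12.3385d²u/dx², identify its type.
Rewriting in standard form: 12.3385d²u/dx² - 17.61d²u/dxdy + 11.994d²u/dy² = 0. The second-order coefficients are A = 12.3385, B = -17.61, C = 11.994. Since B² - 4AC = -281.839776 < 0, this is an elliptic PDE.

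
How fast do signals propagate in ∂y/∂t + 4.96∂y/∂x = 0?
Speed = 4.96. Information travels along x - 4.96t = const (rightward).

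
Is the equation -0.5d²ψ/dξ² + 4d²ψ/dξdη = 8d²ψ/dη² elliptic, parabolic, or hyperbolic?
Rewriting in standard form: -0.5d²ψ/dξ² + 4d²ψ/dξdη - 8d²ψ/dη² = 0. Computing B² - 4AC with A = -0.5, B = 4, C = -8: discriminant = 0 (zero). Answer: parabolic.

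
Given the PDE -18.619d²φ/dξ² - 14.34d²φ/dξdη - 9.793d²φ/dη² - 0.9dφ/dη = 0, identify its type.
The second-order coefficients are A = -18.619, B = -14.34, C = -9.793. Since B² - 4AC = -523.707868 < 0, this is an elliptic PDE.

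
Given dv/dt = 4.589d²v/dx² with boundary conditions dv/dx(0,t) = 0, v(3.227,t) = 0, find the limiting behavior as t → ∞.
v → 0. Heat escapes through the Dirichlet boundary.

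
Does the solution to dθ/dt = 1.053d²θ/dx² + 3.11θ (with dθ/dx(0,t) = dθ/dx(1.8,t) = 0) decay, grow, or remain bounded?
θ grows unboundedly. With Neumann BCs the constant mode has diffusion eigenvalue 0, so any r > 0 makes it grow like e^(3.11t); solution grows exponentially.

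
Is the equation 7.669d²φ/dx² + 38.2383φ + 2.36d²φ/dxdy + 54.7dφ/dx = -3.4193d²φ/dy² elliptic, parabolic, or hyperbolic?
Rewriting in standard form: 7.669d²φ/dx² + 2.36d²φ/dxdy + 3.4193d²φ/dy² + 54.7dφ/dx + 38.2383φ = 0. Computing B² - 4AC with A = 7.669, B = 2.36, C = 3.4193: discriminant = -99.3208468 (negative). Answer: elliptic.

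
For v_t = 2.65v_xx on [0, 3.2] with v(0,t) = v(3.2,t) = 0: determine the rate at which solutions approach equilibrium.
Eigenvalues: λₙ = 2.65n²π²/3.2².
First three modes:
  n=1: λ₁ = 2.65π²/3.2² ≈ 2.554
  n=2: λ₂ = 10.6π²/3.2² ≈ 10.217 (4× faster decay)
  n=3: λ₃ = 23.85π²/3.2² ≈ 22.987 (9× faster decay)
As t → ∞, higher modes decay exponentially faster. The n=1 mode dominates: v ~ c₁ sin(πx/3.2) e^{-λ₁t}.
Decay rate: λ₁ = 2.65π²/3.2² ≈ 2.554.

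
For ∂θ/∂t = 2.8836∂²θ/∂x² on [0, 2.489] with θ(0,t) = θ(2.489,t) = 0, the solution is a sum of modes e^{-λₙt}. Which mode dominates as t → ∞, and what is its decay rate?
Eigenvalues: λₙ = 2.8836n²π²/2.489².
First three modes:
  n=1: λ₁ = 2.8836π²/2.489² ≈ 4.594
  n=2: λ₂ = 11.5344π²/2.489² ≈ 18.376 (4× faster decay)
  n=3: λ₃ = 25.9524π²/2.489² ≈ 41.345 (9× faster decay)
As t → ∞, higher modes decay exponentially faster. The n=1 mode dominates: θ ~ c₁ sin(πx/2.489) e^{-λ₁t}.
Decay rate: λ₁ = 2.8836π²/2.489² ≈ 4.594.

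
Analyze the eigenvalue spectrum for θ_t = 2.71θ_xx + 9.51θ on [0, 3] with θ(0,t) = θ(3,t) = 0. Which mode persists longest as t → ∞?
Eigenvalues: λₙ = 2.71n²π²/3² - 9.51.
First three modes:
  n=1: λ₁ = 2.71π²/3² - 9.51 ≈ -6.538
  n=2: λ₂ = 10.84π²/3² - 9.51 ≈ 2.377
  n=3: λ₃ = 24.39π²/3² - 9.51 ≈ 17.237
Since 2.71π²/3² ≈ 2.972 < 9.51, λ₁ < 0.
The n=1 mode grows fastest (−λₙ is largest for n=1) → dominates.
Asymptotic: θ ~ c₁ sin(πx/3) e^{6.538t} (exponential growth at rate −λ₁ ≈ 6.538).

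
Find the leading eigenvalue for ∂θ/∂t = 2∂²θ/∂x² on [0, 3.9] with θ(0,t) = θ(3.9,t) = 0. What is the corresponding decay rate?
Eigenvalues: λₙ = 2n²π²/3.9².
First three modes:
  n=1: λ₁ = 2π²/3.9² ≈ 1.298
  n=2: λ₂ = 8π²/3.9² ≈ 5.191 (4× faster decay)
  n=3: λ₃ = 18π²/3.9² ≈ 11.68 (9× faster decay)
As t → ∞, higher modes decay exponentially faster. The n=1 mode dominates: θ ~ c₁ sin(πx/3.9) e^{-λ₁t}.
Decay rate: λ₁ = 2π²/3.9² ≈ 1.298.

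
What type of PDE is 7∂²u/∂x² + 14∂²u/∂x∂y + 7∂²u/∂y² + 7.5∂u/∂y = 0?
With A = 7, B = 14, C = 7, the discriminant is 0. This is a parabolic PDE.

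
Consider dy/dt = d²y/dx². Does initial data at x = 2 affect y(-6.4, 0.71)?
Yes, for any finite x. The heat equation has infinite propagation speed, so all initial data affects all points at any t > 0.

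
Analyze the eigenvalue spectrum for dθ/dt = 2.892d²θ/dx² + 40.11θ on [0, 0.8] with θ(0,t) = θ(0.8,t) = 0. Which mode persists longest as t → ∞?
Eigenvalues: λₙ = 2.892n²π²/0.8² - 40.11.
First three modes:
  n=1: λ₁ = 2.892π²/0.8² - 40.11 ≈ 4.488
  n=2: λ₂ = 11.568π²/0.8² - 40.11 ≈ 138.283
  n=3: λ₃ = 26.028π²/0.8² - 40.11 ≈ 361.274
Since 2.892π²/0.8² ≈ 44.598 > 40.11, all λₙ > 0.
The n=1 mode decays slowest → dominates as t → ∞.
Asymptotic: θ ~ c₁ sin(πx/0.8) e^{-λ₁t} with decay rate λ₁ ≈ 4.488.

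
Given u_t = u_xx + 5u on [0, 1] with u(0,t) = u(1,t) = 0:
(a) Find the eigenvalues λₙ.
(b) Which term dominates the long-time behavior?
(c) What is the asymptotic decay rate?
Eigenvalues: λₙ = n²π²/1² - 5.
First three modes:
  n=1: λ₁ = π² - 5 ≈ 4.87
  n=2: λ₂ = 4π² - 5 ≈ 34.478
  n=3: λ₃ = 9π² - 5 ≈ 83.826
Since π² ≈ 9.87 > 5, all λₙ > 0.
The n=1 mode decays slowest → dominates as t → ∞.
Asymptotic: u ~ c₁ sin(πx/1) e^{-λ₁t} with decay rate λ₁ ≈ 4.87.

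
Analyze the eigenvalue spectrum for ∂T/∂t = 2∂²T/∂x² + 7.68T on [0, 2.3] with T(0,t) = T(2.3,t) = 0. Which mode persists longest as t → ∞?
Eigenvalues: λₙ = 2n²π²/2.3² - 7.68.
First three modes:
  n=1: λ₁ = 2π²/2.3² - 7.68 ≈ -3.949
  n=2: λ₂ = 8π²/2.3² - 7.68 ≈ 7.246
  n=3: λ₃ = 18π²/2.3² - 7.68 ≈ 25.903
Since 2π²/2.3² ≈ 3.731 < 7.68, λ₁ < 0.
The n=1 mode grows fastest (−λₙ is largest for n=1) → dominates.
Asymptotic: T ~ c₁ sin(πx/2.3) e^{3.949t} (exponential growth at rate −λ₁ ≈ 3.949).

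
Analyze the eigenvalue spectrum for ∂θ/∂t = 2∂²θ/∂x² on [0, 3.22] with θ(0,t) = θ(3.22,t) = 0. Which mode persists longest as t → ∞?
Eigenvalues: λₙ = 2n²π²/3.22².
First three modes:
  n=1: λ₁ = 2π²/3.22² ≈ 1.904
  n=2: λ₂ = 8π²/3.22² ≈ 7.615 (4× faster decay)
  n=3: λ₃ = 18π²/3.22² ≈ 17.134 (9× faster decay)
As t → ∞, higher modes decay exponentially faster. The n=1 mode dominates: θ ~ c₁ sin(πx/3.22) e^{-λ₁t}.
Decay rate: λ₁ = 2π²/3.22² ≈ 1.904.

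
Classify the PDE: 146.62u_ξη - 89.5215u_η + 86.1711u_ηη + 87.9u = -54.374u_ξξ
Rewriting in standard form: 54.374u_ξξ + 146.62u_ξη + 86.1711u_ηη - 89.5215u_η + 87.9u = 0. A = 54.374, B = 146.62, C = 86.1711. Discriminant B² - 4AC = 2755.5548344. Since 2755.5548344 > 0, hyperbolic.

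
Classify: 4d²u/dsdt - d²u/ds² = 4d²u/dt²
Rewriting in standard form: -d²u/ds² + 4d²u/dsdt - 4d²u/dt² = 0. Parabolic (discriminant = 0).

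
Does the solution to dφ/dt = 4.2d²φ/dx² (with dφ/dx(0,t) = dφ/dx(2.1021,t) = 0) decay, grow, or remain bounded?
φ → constant (steady state). Heat is conserved (no flux at boundaries); solution approaches the spatial average.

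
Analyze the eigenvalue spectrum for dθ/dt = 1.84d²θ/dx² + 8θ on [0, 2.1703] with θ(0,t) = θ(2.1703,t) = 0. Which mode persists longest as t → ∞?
Eigenvalues: λₙ = 1.84n²π²/2.1703² - 8.
First three modes:
  n=1: λ₁ = 1.84π²/2.1703² - 8 ≈ -4.145
  n=2: λ₂ = 7.36π²/2.1703² - 8 ≈ 7.422
  n=3: λ₃ = 16.56π²/2.1703² - 8 ≈ 26.699
Since 1.84π²/2.1703² ≈ 3.855 < 8, λ₁ < 0.
The n=1 mode grows fastest (−λₙ is largest for n=1) → dominates.
Asymptotic: θ ~ c₁ sin(πx/2.1703) e^{4.145t} (exponential growth at rate −λ₁ ≈ 4.145).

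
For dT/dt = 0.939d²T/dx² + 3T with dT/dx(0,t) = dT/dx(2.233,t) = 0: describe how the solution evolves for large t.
T grows unboundedly. With Neumann BCs the constant mode has diffusion eigenvalue 0, so any r > 0 makes it grow like e^(3t); solution grows exponentially.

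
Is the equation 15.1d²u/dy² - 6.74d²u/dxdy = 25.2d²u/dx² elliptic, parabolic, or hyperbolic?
Rewriting in standard form: -25.2d²u/dx² - 6.74d²u/dxdy + 15.1d²u/dy² = 0. Computing B² - 4AC with A = -25.2, B = -6.74, C = 15.1: discriminant = 1567.5076 (positive). Answer: hyperbolic.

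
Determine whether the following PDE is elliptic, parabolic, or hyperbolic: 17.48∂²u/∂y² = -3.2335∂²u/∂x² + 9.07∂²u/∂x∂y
Rewriting in standard form: 3.2335∂²u/∂x² - 9.07∂²u/∂x∂y + 17.48∂²u/∂y² = 0. Coefficients: A = 3.2335, B = -9.07, C = 17.48. B² - 4AC = -143.82142, which is negative, so the equation is elliptic.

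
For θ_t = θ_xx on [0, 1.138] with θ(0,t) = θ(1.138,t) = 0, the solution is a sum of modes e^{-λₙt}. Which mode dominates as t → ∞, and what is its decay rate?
Eigenvalues: λₙ = n²π²/1.138².
First three modes:
  n=1: λ₁ = π²/1.138² ≈ 7.621
  n=2: λ₂ = 4π²/1.138² ≈ 30.484 (4× faster decay)
  n=3: λ₃ = 9π²/1.138² ≈ 68.59 (9× faster decay)
As t → ∞, higher modes decay exponentially faster. The n=1 mode dominates: θ ~ c₁ sin(πx/1.138) e^{-λ₁t}.
Decay rate: λ₁ = π²/1.138² ≈ 7.621.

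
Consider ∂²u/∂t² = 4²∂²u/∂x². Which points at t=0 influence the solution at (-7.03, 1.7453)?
Domain of dependence: [-14.0112, -0.0488]. Signals travel at speed 4, so data within |x - -7.03| ≤ 4·1.7453 = 6.9812 can reach the point.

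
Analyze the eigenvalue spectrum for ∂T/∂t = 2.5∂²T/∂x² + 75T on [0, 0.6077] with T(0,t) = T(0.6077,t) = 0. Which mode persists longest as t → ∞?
Eigenvalues: λₙ = 2.5n²π²/0.6077² - 75.
First three modes:
  n=1: λ₁ = 2.5π²/0.6077² - 75 ≈ -8.187
  n=2: λ₂ = 10π²/0.6077² - 75 ≈ 192.252
  n=3: λ₃ = 22.5π²/0.6077² - 75 ≈ 526.317
Since 2.5π²/0.6077² ≈ 66.813 < 75, λ₁ < 0.
The n=1 mode grows fastest (−λₙ is largest for n=1) → dominates.
Asymptotic: T ~ c₁ sin(πx/0.6077) e^{8.187t} (exponential growth at rate −λ₁ ≈ 8.187).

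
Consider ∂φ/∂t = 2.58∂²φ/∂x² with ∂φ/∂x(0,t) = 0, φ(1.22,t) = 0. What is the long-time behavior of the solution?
As t → ∞, φ → 0. Heat escapes through the Dirichlet boundary.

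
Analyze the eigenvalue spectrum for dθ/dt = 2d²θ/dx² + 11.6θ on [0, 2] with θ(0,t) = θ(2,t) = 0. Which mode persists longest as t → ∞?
Eigenvalues: λₙ = 2n²π²/2² - 11.6.
First three modes:
  n=1: λ₁ = 2π²/2² - 11.6 ≈ -6.665
  n=2: λ₂ = 8π²/2² - 11.6 ≈ 8.139
  n=3: λ₃ = 18π²/2² - 11.6 ≈ 32.813
Since 2π²/2² ≈ 4.935 < 11.6, λ₁ < 0.
The n=1 mode grows fastest (−λₙ is largest for n=1) → dominates.
Asymptotic: θ ~ c₁ sin(πx/2) e^{6.665t} (exponential growth at rate −λ₁ ≈ 6.665).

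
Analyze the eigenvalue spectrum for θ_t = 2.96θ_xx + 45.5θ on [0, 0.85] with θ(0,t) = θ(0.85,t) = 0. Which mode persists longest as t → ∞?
Eigenvalues: λₙ = 2.96n²π²/0.85² - 45.5.
First three modes:
  n=1: λ₁ = 2.96π²/0.85² - 45.5 ≈ -5.065
  n=2: λ₂ = 11.84π²/0.85² - 45.5 ≈ 116.239
  n=3: λ₃ = 26.64π²/0.85² - 45.5 ≈ 318.412
Since 2.96π²/0.85² ≈ 40.435 < 45.5, λ₁ < 0.
The n=1 mode grows fastest (−λₙ is largest for n=1) → dominates.
Asymptotic: θ ~ c₁ sin(πx/0.85) e^{5.065t} (exponential growth at rate −λ₁ ≈ 5.065).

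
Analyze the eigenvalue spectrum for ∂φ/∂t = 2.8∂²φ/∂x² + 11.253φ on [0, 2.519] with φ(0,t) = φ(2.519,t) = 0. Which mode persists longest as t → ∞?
Eigenvalues: λₙ = 2.8n²π²/2.519² - 11.253.
First three modes:
  n=1: λ₁ = 2.8π²/2.519² - 11.253 ≈ -6.898
  n=2: λ₂ = 11.2π²/2.519² - 11.253 ≈ 6.168
  n=3: λ₃ = 25.2π²/2.519² - 11.253 ≈ 27.943
Since 2.8π²/2.519² ≈ 4.355 < 11.253, λ₁ < 0.
The n=1 mode grows fastest (−λₙ is largest for n=1) → dominates.
Asymptotic: φ ~ c₁ sin(πx/2.519) e^{6.898t} (exponential growth at rate −λ₁ ≈ 6.898).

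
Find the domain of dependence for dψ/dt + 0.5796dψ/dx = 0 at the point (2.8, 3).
A single point: x = 1.0612. The characteristic through (2.8, 3) is x - 0.5796t = const, so x = 2.8 - 0.5796·3 = 1.0612.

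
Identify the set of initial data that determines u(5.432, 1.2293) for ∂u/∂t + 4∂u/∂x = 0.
A single point: x = 0.5148. The characteristic through (5.432, 1.2293) is x - 4t = const, so x = 5.432 - 4·1.2293 = 0.5148.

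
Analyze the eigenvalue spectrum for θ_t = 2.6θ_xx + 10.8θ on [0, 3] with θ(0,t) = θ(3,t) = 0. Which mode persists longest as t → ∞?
Eigenvalues: λₙ = 2.6n²π²/3² - 10.8.
First three modes:
  n=1: λ₁ = 2.6π²/3² - 10.8 ≈ -7.949
  n=2: λ₂ = 10.4π²/3² - 10.8 ≈ 0.605
  n=3: λ₃ = 23.4π²/3² - 10.8 ≈ 14.861
Since 2.6π²/3² ≈ 2.851 < 10.8, λ₁ < 0.
The n=1 mode grows fastest (−λₙ is largest for n=1) → dominates.
Asymptotic: θ ~ c₁ sin(πx/3) e^{7.949t} (exponential growth at rate −λ₁ ≈ 7.949).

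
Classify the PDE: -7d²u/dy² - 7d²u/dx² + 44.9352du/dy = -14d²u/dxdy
Rewriting in standard form: -7d²u/dx² + 14d²u/dxdy - 7d²u/dy² + 44.9352du/dy = 0. A = -7, B = 14, C = -7. Discriminant B² - 4AC = 0. Since 0 = 0, parabolic.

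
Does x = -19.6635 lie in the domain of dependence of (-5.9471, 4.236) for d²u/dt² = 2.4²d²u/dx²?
No. The domain of dependence is [-16.1135, 4.2193], and -19.6635 is outside this interval.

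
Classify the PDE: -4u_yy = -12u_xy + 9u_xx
Rewriting in standard form: -9u_xx + 12u_xy - 4u_yy = 0. A = -9, B = 12, C = -4. Discriminant B² - 4AC = 0. Since 0 = 0, parabolic.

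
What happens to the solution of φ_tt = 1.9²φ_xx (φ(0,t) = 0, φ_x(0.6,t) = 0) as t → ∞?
φ oscillates (no decay). Energy is conserved; the solution oscillates indefinitely as standing waves.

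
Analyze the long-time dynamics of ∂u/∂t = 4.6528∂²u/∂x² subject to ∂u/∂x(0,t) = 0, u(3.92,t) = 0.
Long-time behavior: u → 0. Heat escapes through the Dirichlet boundary.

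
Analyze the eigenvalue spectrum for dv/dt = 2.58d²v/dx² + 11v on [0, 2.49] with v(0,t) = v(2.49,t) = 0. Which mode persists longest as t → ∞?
Eigenvalues: λₙ = 2.58n²π²/2.49² - 11.
First three modes:
  n=1: λ₁ = 2.58π²/2.49² - 11 ≈ -6.893
  n=2: λ₂ = 10.32π²/2.49² - 11 ≈ 5.428
  n=3: λ₃ = 23.22π²/2.49² - 11 ≈ 25.963
Since 2.58π²/2.49² ≈ 4.107 < 11, λ₁ < 0.
The n=1 mode grows fastest (−λₙ is largest for n=1) → dominates.
Asymptotic: v ~ c₁ sin(πx/2.49) e^{6.893t} (exponential growth at rate −λ₁ ≈ 6.893).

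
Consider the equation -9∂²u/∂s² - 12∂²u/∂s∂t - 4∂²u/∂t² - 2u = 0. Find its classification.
Parabolic. (A = -9, B = -12, C = -4 gives B² - 4AC = 0.)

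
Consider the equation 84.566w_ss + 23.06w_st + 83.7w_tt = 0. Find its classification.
Elliptic. (A = 84.566, B = 23.06, C = 83.7 gives B² - 4AC = -27780.9332.)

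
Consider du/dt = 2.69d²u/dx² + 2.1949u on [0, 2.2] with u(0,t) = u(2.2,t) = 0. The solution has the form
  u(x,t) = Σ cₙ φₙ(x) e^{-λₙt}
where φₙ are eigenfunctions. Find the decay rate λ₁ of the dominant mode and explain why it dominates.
Eigenvalues: λₙ = 2.69n²π²/2.2² - 2.1949.
First three modes:
  n=1: λ₁ = 2.69π²/2.2² - 2.1949 ≈ 3.29
  n=2: λ₂ = 10.76π²/2.2² - 2.1949 ≈ 19.747
  n=3: λ₃ = 24.21π²/2.2² - 2.1949 ≈ 47.174
Since 2.69π²/2.2² ≈ 5.485 > 2.1949, all λₙ > 0.
The n=1 mode decays slowest → dominates as t → ∞.
Asymptotic: u ~ c₁ sin(πx/2.2) e^{-λ₁t} with decay rate λ₁ ≈ 3.29.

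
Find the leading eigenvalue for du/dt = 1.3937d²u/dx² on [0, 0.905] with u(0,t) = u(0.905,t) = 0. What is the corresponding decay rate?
Eigenvalues: λₙ = 1.3937n²π²/0.905².
First three modes:
  n=1: λ₁ = 1.3937π²/0.905² ≈ 16.795
  n=2: λ₂ = 5.5748π²/0.905² ≈ 67.179 (4× faster decay)
  n=3: λ₃ = 12.5433π²/0.905² ≈ 151.152 (9× faster decay)
As t → ∞, higher modes decay exponentially faster. The n=1 mode dominates: u ~ c₁ sin(πx/0.905) e^{-λ₁t}.
Decay rate: λ₁ = 1.3937π²/0.905² ≈ 16.795.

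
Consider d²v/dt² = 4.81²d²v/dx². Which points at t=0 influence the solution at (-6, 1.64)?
Domain of dependence: [-13.8884, 1.8884]. Signals travel at speed 4.81, so data within |x - -6| ≤ 4.81·1.64 = 7.8884 can reach the point.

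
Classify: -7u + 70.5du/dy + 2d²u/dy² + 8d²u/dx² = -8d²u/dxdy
Rewriting in standard form: 8d²u/dx² + 8d²u/dxdy + 2d²u/dy² + 70.5du/dy - 7u = 0. Parabolic (discriminant = 0).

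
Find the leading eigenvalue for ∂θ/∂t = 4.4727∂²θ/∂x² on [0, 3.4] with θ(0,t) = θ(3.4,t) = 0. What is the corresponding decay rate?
Eigenvalues: λₙ = 4.4727n²π²/3.4².
First three modes:
  n=1: λ₁ = 4.4727π²/3.4² ≈ 3.819
  n=2: λ₂ = 17.8908π²/3.4² ≈ 15.275 (4× faster decay)
  n=3: λ₃ = 40.2543π²/3.4² ≈ 34.368 (9× faster decay)
As t → ∞, higher modes decay exponentially faster. The n=1 mode dominates: θ ~ c₁ sin(πx/3.4) e^{-λ₁t}.
Decay rate: λ₁ = 4.4727π²/3.4² ≈ 3.819.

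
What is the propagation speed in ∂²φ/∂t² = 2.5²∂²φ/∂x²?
Speed = 2.5. Information travels along characteristics x = x₀ ± 2.5t.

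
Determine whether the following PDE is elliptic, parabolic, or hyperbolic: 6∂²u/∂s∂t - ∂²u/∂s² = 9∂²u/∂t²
Rewriting in standard form: -∂²u/∂s² + 6∂²u/∂s∂t - 9∂²u/∂t² = 0. Coefficients: A = -1, B = 6, C = -9. B² - 4AC = 0, which is zero, so the equation is parabolic.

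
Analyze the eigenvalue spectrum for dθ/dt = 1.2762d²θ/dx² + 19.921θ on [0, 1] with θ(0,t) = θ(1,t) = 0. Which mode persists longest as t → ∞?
Eigenvalues: λₙ = 1.2762n²π²/1² - 19.921.
First three modes:
  n=1: λ₁ = 1.2762π² - 19.921 ≈ -7.325
  n=2: λ₂ = 5.1048π² - 19.921 ≈ 30.461
  n=3: λ₃ = 11.4858π² - 19.921 ≈ 93.439
Since 1.2762π² ≈ 12.596 < 19.921, λ₁ < 0.
The n=1 mode grows fastest (−λₙ is largest for n=1) → dominates.
Asymptotic: θ ~ c₁ sin(πx/1) e^{7.325t} (exponential growth at rate −λ₁ ≈ 7.325).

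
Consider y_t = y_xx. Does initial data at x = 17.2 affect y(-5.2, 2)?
Yes, for any finite x. The heat equation has infinite propagation speed, so all initial data affects all points at any t > 0.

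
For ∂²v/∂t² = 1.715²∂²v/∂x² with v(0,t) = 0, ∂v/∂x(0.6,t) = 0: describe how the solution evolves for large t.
v oscillates (no decay). Energy is conserved; the solution oscillates indefinitely as standing waves.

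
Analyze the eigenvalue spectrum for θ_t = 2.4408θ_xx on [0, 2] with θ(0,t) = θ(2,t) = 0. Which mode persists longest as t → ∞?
Eigenvalues: λₙ = 2.4408n²π²/2².
First three modes:
  n=1: λ₁ = 2.4408π²/2² ≈ 6.022
  n=2: λ₂ = 9.7632π²/2² ≈ 24.09 (4× faster decay)
  n=3: λ₃ = 21.9672π²/2² ≈ 54.202 (9× faster decay)
As t → ∞, higher modes decay exponentially faster. The n=1 mode dominates: θ ~ c₁ sin(πx/2) e^{-λ₁t}.
Decay rate: λ₁ = 2.4408π²/2² ≈ 6.022.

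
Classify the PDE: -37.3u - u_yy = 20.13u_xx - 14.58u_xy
Rewriting in standard form: -20.13u_xx + 14.58u_xy - u_yy - 37.3u = 0. A = -20.13, B = 14.58, C = -1. Discriminant B² - 4AC = 132.0564. Since 132.0564 > 0, hyperbolic.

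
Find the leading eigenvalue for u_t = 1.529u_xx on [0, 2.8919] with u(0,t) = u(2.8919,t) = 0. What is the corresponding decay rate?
Eigenvalues: λₙ = 1.529n²π²/2.8919².
First three modes:
  n=1: λ₁ = 1.529π²/2.8919² ≈ 1.804
  n=2: λ₂ = 6.116π²/2.8919² ≈ 7.218 (4× faster decay)
  n=3: λ₃ = 13.761π²/2.8919² ≈ 16.24 (9× faster decay)
As t → ∞, higher modes decay exponentially faster. The n=1 mode dominates: u ~ c₁ sin(πx/2.8919) e^{-λ₁t}.
Decay rate: λ₁ = 1.529π²/2.8919² ≈ 1.804.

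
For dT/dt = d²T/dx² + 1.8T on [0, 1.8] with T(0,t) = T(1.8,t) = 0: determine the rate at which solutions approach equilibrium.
Eigenvalues: λₙ = n²π²/1.8² - 1.8.
First three modes:
  n=1: λ₁ = π²/1.8² - 1.8 ≈ 1.246
  n=2: λ₂ = 4π²/1.8² - 1.8 ≈ 10.385
  n=3: λ₃ = 9π²/1.8² - 1.8 ≈ 25.616
Since π²/1.8² ≈ 3.046 > 1.8, all λₙ > 0.
The n=1 mode decays slowest → dominates as t → ∞.
Asymptotic: T ~ c₁ sin(πx/1.8) e^{-λ₁t} with decay rate λ₁ ≈ 1.246.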